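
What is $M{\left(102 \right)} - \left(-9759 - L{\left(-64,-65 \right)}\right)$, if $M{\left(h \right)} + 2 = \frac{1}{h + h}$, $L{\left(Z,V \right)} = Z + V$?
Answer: $\frac{1964113}{204} \approx 9628.0$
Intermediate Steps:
$L{\left(Z,V \right)} = V + Z$
$M{\left(h \right)} = -2 + \frac{1}{2 h}$ ($M{\left(h \right)} = -2 + \frac{1}{h + h} = -2 + \frac{1}{2 h}$)
$M{\left(102 \right)} - \left(-9759 - L{\left(-64,-65 \right)}\right) = \left(-2 + \frac{1}{2 \cdot 102}\right) - \left(-9759 - \left(-65 - 64\right)\right) = \left(-2 + \frac{1}{2} \cdot \frac{1}{102}\right) - \left(-9759 - -129\right) = \left(-2 + \frac{1}{204}\right) - \left(-9759 + 129\right) = - \frac{407}{204} - -9630 = - \frac{407}{204} + 9630 = \frac{1964113}{204}$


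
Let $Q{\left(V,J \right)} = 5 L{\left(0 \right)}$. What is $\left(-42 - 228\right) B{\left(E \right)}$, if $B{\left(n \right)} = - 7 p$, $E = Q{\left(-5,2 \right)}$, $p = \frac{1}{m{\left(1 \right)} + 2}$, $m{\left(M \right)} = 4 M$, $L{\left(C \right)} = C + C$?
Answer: $315$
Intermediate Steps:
$L{\left(C \right)} = 2 C$
$p = \frac{1}{6}$ ($p = \frac{1}{4 \cdot 1 + 2} = \frac{1}{4 + 2} = \frac{1}{6} \approx 0.16667$)
$Q{\left(V,J \right)} = 0$ ($Q{\left(V,J \right)} = 5 \cdot 2 \cdot 0 = 5 \cdot 0 = 0$)
$E = 0$
$B{\left(n \right)} = - \frac{7}{6}$ ($B{\left(n \right)} = \left(-7\right) \frac{1}{6} = - \frac{7}{6}$)
$\left(-42 - 228\right) B{\left(E \right)} = \left(-42 - 228\right) \left(- \frac{7}{6}\right) = \left(-270\right) \left(- \frac{7}{6}\right) = 315$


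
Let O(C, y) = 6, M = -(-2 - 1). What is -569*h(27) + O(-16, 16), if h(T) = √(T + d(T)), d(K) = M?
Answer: 6 - 569*√30 ≈ -3110.5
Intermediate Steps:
M = 3 (M = -1*(-3) = 3)
d(K) = 3
h(T) = √(3 + T) (h(T) = √(T + 3) = √(3 + T))
-569*h(27) + O(-16, 16) = -569*√(3 + 27) + 6 = -569*√30 + 6 = 6 - 569*√30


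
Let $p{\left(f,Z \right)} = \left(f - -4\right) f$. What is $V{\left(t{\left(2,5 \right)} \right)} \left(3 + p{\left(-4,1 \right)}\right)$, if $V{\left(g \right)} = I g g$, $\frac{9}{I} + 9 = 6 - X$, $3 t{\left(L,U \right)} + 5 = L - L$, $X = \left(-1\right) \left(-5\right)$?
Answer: $- \frac{75}{8} \approx -9.375$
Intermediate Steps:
$X = 5$
$p{\left(f,Z \right)} = f \left(4 + f\right)$ ($p{\left(f,Z \right)} = \left(f + 4\right) f = \left(4 + f\right) f = f \left(4 + f\right)$)
$t{\left(L,U \right)} = - \frac{5}{3}$ ($t{\left(L,U \right)} = - \frac{5}{3} + \frac{L - L}{3} = - \frac{5}{3} + \frac{1}{3} \cdot 0 = - \frac{5}{3} + 0 = - \frac{5}{3}$)
$I = - \frac{9}{8}$ ($I = \frac{9}{-9 + \left(6 - 5\right)} = \frac{9}{-9 + 1} = \frac{9}{-8} = 9 \left(- \frac{1}{8}\right) = - \frac{9}{8} \approx -1.125$)
$V{\left(g \right)} = - \frac{9 g^{2}}{8}$ ($V{\left(g \right)} = - \frac{9 g g}{8} = - \frac{9 g^{2}}{8}$)
$V{\left(t{\left(2,5 \right)} \right)} \left(3 + p{\left(-4,1 \right)}\right) = - \frac{9 \left(- \frac{5}{3}\right)^{2}}{8} \left(3 - 4 \left(4 - 4\right)\right) = \left(- \frac{9}{8}\right) \frac{25}{9} \left(3 - 0\right) = - \frac{25 \left(3 + 0\right)}{8} = \left(- \frac{25}{8}\right) 3 = - \frac{75}{8}$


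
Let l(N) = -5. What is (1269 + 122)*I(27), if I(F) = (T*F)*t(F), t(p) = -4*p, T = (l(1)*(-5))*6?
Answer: -608423400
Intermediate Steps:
T = 150 (T = -5*(-5)*6 = 25*6 = 150)
I(F) = -600*F² (I(F) = (150*F)*(-4*F) = -600*F²)
(1269 + 122)*I(27) = (1269 + 122)*(-600*27²) = 1391*(-600*729) = 1391*(-437400) = -608423400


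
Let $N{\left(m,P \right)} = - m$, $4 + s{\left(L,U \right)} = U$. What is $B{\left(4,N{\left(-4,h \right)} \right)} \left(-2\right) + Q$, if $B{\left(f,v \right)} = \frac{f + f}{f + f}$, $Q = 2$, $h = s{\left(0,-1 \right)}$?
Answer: $0$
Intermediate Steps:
$s{\left(L,U \right)} = -4 + U$
$h = -5$ ($h = -4 - 1 = -5$)
$B{\left(f,v \right)} = 1$ ($B{\left(f,v \right)} = \frac{2 f}{2 f} = 2 f \frac{1}{2 f} = 1$)
$B{\left(4,N{\left(-4,h \right)} \right)} \left(-2\right) + Q = 1 \left(-2\right) + 2 = -2 + 2 = 0$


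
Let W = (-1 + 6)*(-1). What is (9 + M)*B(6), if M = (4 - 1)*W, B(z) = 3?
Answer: -18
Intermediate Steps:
W = -5 (W = 5*(-1) = -5)
M = -15 (M = (4 - 1)*(-5) = 3*(-5) = -15)
(9 + M)*B(6) = (9 - 15)*3 = -6*3 = -18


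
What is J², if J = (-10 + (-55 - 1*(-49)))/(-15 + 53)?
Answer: 64/361 ≈ 0.17729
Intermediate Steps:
J = -8/19 (J = (-10 + (-55 + 49))/38 = (-10 - 6)*(1/38) = -16*1/38 = -8/19 ≈ -0.42105)
J² = (-8/19)² = 64/361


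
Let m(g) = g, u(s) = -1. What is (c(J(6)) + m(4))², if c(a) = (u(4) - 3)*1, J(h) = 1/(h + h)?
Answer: 0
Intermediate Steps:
J(h) = 1/(2*h)
c(a) = -4 (c(a) = (-1 - 3)*1 = -4*1 = -4)
(c(J(6)) + m(4))² = (-4 + 4)² = 0² = 0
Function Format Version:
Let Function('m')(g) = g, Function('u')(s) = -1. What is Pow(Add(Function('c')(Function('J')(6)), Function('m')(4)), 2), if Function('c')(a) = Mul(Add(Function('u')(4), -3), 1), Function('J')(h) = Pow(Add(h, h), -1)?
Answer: 0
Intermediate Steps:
Function('J')(h) = Mul(Rational(1, 2), Pow(h, -1)) (Function('J')(h) = Pow(Mul(2, h), -1) = Mul(Rational(1, 2), Pow(h, -1)))
Function('c')(a) = -4 (Function('c')(a) = Mul(Add(-1, -3), 1) = Mul(-4, 1) = -4)
Pow(Add(Function('c')(Function('J')(6)), Function('m')(4)), 2) = Pow(Add(-4, 4), 2) = Pow(0, 2) = 0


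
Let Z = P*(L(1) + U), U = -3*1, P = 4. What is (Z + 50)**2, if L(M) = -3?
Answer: 676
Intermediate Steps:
U = -3
Z = -24 (Z = 4*(-3 - 3) = 4*(-6) = -24)
(Z + 50)**2 = (-24 + 50)**2 = 26**2 = 676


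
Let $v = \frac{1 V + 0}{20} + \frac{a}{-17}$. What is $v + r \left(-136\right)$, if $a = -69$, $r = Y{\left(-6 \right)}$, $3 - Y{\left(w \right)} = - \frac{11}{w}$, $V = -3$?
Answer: $- \frac{157853}{1020} \approx -154.76$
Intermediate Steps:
$Y{\left(w \right)} = 3 + \frac{11}{w}$ ($Y{\left(w \right)} = 3 - - \frac{11}{w} = 3 + \frac{11}{w}$)
$r = \frac{7}{6}$ ($r = 3 + \frac{11}{-6} = 3 + 11 \left(- \frac{1}{6}\right) = 3 - \frac{11}{6} = \frac{7}{6} \approx 1.1667$)
$v = \frac{1329}{340}$ ($v = \frac{1 \left(-3\right) + 0}{20} - \frac{69}{-17} = \left(-3 + 0\right) \frac{1}{20} - - \frac{69}{17} = \left(-3\right) \frac{1}{20} + \frac{69}{17} = - \frac{3}{20} + \frac{69}{17} = \frac{1329}{340} \approx 3.9088$)
$v + r \left(-136\right) = \frac{1329}{340} + \frac{7}{6} \left(-136\right) = \frac{1329}{340} - \frac{476}{3} = - \frac{157853}{1020}$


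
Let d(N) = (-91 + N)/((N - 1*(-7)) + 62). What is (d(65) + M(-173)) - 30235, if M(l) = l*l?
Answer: -20515/67 ≈ -306.19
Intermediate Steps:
d(N) = (-91 + N)/(69 + N) (d(N) = (-91 + N)/((N + 7) + 62) = (-91 + N)/((7 + N) + 62) = (-91 + N)/(69 + N))
M(l) = l²
(d(65) + M(-173)) - 30235 = ((-91 + 65)/(69 + 65) + (-173)²) - 30235 = (-26/134 + 29929) - 30235 = ((1/134)*(-26) + 29929) - 30235 = (-13/67 + 29929) - 30235 = 2005230/67 - 30235 = -20515/67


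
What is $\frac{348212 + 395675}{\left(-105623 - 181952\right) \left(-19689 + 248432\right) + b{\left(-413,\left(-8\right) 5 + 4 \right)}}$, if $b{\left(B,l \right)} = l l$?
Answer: $- \frac{743887}{65780766929} \approx -1.1309 \cdot 10^{-5}$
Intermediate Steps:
$b{\left(B,l \right)} = l^{2}$
$\frac{348212 + 395675}{\left(-105623 - 181952\right) \left(-19689 + 248432\right) + b{\left(-413,\left(-8\right) 5 + 4 \right)}} = \frac{348212 + 395675}{\left(-105623 - 181952\right) \left(-19689 + 248432\right) + \left(\left(-8\right) 5 + 4\right)^{2}} = \frac{743887}{\left(-287575\right) 228743 + \left(-40 + 4\right)^{2}} = \frac{743887}{-65780768225 + \left(-36\right)^{2}} = \frac{743887}{-65780768225 + 1296} = \frac{743887}{-65780766929} = 743887 \left(- \frac{1}{65780766929}\right) = - \frac{743887}{65780766929}$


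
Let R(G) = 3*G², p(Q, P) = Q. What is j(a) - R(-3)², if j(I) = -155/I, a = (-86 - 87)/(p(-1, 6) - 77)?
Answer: -138207/173 ≈ -798.88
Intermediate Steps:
a = 173/78 (a = (-86 - 87)/(-1 - 77) = -173/(-78) = -173*(-1/78) = 173/78 ≈ 2.2179)
j(a) - R(-3)² = -155/173/78 - (3*(-3)²)² = -155*78/173 - (3*9)² = -12090/173 - 1*27² = -12090/173 - 1*729 = -12090/173 - 729 = -138207/173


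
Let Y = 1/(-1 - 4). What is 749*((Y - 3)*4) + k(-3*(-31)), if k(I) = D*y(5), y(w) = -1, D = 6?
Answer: -47966/5 ≈ -9593.2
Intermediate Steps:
Y = -⅕ (Y = 1/(-5) = -⅕ ≈ -0.20000)
k(I) = -6 (k(I) = 6*(-1) = -6)
749*((Y - 3)*4) + k(-3*(-31)) = 749*((-⅕ - 3)*4) - 6 = 749*(-16/5*4) - 6 = 749*(-64/5) - 6 = -47936/5 - 6 = -47966/5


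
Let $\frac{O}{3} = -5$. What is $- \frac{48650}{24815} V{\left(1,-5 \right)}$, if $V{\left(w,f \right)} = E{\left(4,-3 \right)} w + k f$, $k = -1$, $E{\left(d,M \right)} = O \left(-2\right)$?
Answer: $- \frac{48650}{709} \approx -68.618$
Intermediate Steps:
$O = -15$ ($O = 3 \left(-5\right) = -15$)
$E{\left(d,M \right)} = 30$ ($E{\left(d,M \right)} = \left(-15\right) \left(-2\right) = 30$)
$V{\left(w,f \right)} = - f + 30 w$ ($V{\left(w,f \right)} = 30 w - f = - f + 30 w$)
$- \frac{48650}{24815} V{\left(1,-5 \right)} = - \frac{48650}{24815} \left(\left(-1\right) \left(-5\right) + 30 \cdot 1\right) = \left(-48650\right) \frac{1}{24815} \left(5 + 30\right) = \left(- \frac{1390}{709}\right) 35 = - \frac{48650}{709}$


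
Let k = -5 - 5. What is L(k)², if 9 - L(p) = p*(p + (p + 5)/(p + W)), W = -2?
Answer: 271441/36 ≈ 7540.0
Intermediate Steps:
k = -10
L(p) = 9 - p*(p + (5 + p)/(-2 + p)) (L(p) = 9 - p*(p + (p + 5)/(p - 2)) = 9 - p*(p + (5 + p)/(-2 + p)))
L(k)² = ((-18 + (-10)² - 1*(-10)³ + 4*(-10))/(-2 - 10))² = ((-18 + 100 - 1*(-1000) - 40)/(-12))² = (-(-18 + 100 + 1000 - 40)/12)² = (-1/12*1042)² = (-521/6)² = 271441/36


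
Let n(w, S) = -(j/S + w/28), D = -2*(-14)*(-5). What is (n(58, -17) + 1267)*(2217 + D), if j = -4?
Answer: 625170769/238 ≈ 2.6268e+6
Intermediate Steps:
D = -140 (D = 28*(-5) = -140)
n(w, S) = 4/S - w/28 (n(w, S) = -(-4/S + w/28) = 4/S - w/28)
(n(58, -17) + 1267)*(2217 + D) = ((4/(-17) - 1/28*58) + 1267)*(2217 - 140) = ((4*(-1/17) - 29/14) + 1267)*2077 = ((-4/17 - 29/14) + 1267)*2077 = (-549/238 + 1267)*2077 = (300997/238)*2077 = 625170769/238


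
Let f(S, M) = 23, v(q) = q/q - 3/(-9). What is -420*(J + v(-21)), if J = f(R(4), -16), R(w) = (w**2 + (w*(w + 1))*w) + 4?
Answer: -10220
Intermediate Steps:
v(q) = 4/3 (v(q) = 1 - 3*(-1/9) = 1 + 1/3 = 4/3)
R(w) = 4 + w**2 + w**2*(1 + w) (R(w) = (w**2 + (w*(1 + w))*w) + 4 = (w**2 + w**2*(1 + w)) + 4 = 4 + w**2 + w**2*(1 + w))
J = 23
-420*(J + v(-21)) = -420*(23 + 4/3) = -420*73/3 = -10220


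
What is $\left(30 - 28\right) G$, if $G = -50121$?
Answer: $-100242$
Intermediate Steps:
$\left(30 - 28\right) G = \left(30 - 28\right) \left(-50121\right) = 2 \left(-50121\right) = -100242$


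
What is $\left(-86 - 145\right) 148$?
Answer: $-34188$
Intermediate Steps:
$\left(-86 - 145\right) 148 = \left(-231\right) 148 = -34188$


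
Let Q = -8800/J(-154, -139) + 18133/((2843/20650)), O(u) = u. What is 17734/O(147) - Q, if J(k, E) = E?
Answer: -7647733948732/58091019 ≈ -1.3165e+5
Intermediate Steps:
Q = 52073074950/395177 (Q = -8800/(-139) + 18133/((2843/20650)) = -8800*(-1/139) + 18133/((2843*(1/20650))) = 8800/139 + 18133/(2843/20650) = 8800/139 + 18133*(20650/2843) = 8800/139 + 374446450/2843 = 52073074950/395177 ≈ 1.3177e+5)
17734/O(147) - Q = 17734/147 - 1*52073074950/395177 = 17734*(1/147) - 52073074950/395177 = 17734/147 - 52073074950/395177 = -7647733948732/58091019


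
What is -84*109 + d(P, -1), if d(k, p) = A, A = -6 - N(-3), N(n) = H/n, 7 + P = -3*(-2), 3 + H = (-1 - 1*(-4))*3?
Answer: -9160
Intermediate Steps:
H = 6 (H = -3 + (-1 - 1*(-4))*3 = -3 + (-1 + 4)*3 = -3 + 3*3 = -3 + 9 = 6)
P = -1 (P = -7 - 3*(-2) = -7 + 6 = -1)
N(n) = 6/n
A = -4 (A = -6 - 6/(-3) = -6 - 6*(-1)/3 = -6 - 1*(-2) = -6 + 2 = -4)
d(k, p) = -4
-84*109 + d(P, -1) = -84*109 - 4 = -9156 - 4 = -9160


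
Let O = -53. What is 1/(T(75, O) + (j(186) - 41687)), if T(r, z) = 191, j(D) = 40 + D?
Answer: -1/41270 ≈ -2.4231e-5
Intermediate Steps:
1/(T(75, O) + (j(186) - 41687)) = 1/(191 + ((40 + 186) - 41687)) = 1/(191 + (226 - 41687)) = 1/(191 - 41461) = 1/(-41270) = -1/41270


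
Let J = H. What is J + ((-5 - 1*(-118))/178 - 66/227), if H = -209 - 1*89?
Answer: -12027085/40406 ≈ -297.66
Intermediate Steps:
H = -298 (H = -209 - 89 = -298)
J = -298
J + ((-5 - 1*(-118))/178 - 66/227) = -298 + ((-5 - 1*(-118))/178 - 66/227) = -298 + ((-5 + 118)*(1/178) - 66*1/227) = -298 + (113*(1/178) - 66/227) = -298 + (113/178 - 66/227) = -298 + 13903/40406 = -12027085/40406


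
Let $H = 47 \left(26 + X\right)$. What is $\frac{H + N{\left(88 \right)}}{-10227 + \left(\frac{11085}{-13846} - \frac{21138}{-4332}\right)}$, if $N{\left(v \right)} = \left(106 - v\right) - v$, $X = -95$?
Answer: $\frac{8279859539}{25549155059} \approx 0.32408$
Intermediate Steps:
$H = -3243$ ($H = 47 \left(26 - 95\right) = 47 \left(-69\right) = -3243$)
$N{\left(v \right)} = 106 - 2 v$
$\frac{H + N{\left(88 \right)}}{-10227 + \left(\frac{11085}{-13846} - \frac{21138}{-4332}\right)} = \frac{-3243 + \left(106 - 176\right)}{-10227 + \left(\frac{11085}{-13846} - \frac{21138}{-4332}\right)} = \frac{-3243 + \left(106 - 176\right)}{-10227 + \left(11085 \left(- \frac{1}{13846}\right) - - \frac{3523}{722}\right)} = \frac{-3243 - 70}{-10227 + \left(- \frac{11085}{13846} + \frac{3523}{722}\right)} = - \frac{3313}{-10227 + \frac{10194022}{2499203}} = - \frac{3313}{- \frac{25549155059}{2499203}} = \left(-3313\right) \left(- \frac{2499203}{25549155059}\right) = \frac{8279859539}{25549155059}$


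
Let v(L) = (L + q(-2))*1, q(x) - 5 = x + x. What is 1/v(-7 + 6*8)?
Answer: 1/42 ≈ 0.023810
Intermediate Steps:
q(x) = 5 + 2*x (q(x) = 5 + (x + x) = 5 + 2*x)
v(L) = 1 + L (v(L) = (L + (5 + 2*(-2)))*1 = (L + (5 - 4))*1 = (L + 1)*1 = (1 + L)*1 = 1 + L)
1/v(-7 + 6*8) = 1/(1 + (-7 + 6*8)) = 1/(1 + (-7 + 48)) = 1/(1 + 41) = 1/42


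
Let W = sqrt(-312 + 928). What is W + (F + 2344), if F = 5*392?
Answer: 4304 + 2*sqrt(154) ≈ 4328.8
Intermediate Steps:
F = 1960
W = 2*sqrt(154) (W = sqrt(616) = 2*sqrt(154) ≈ 24.819)
W + (F + 2344) = 2*sqrt(154) + (1960 + 2344) = 2*sqrt(154) + 4304 = 4304 + 2*sqrt(154)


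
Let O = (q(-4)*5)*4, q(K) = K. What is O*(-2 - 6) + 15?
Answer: 655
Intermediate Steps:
O = -80 (O = -4*5*4 = -20*4 = -80)
O*(-2 - 6) + 15 = -80*(-2 - 6) + 15 = -80*(-8) + 15 = 640 + 15 = 655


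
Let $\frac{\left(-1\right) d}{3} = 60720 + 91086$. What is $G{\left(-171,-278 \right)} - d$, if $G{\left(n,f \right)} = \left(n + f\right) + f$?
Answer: $454691$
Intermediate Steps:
$G{\left(n,f \right)} = n + 2 f$ ($G{\left(n,f \right)} = \left(f + n\right) + f = n + 2 f$)
$d = -455418$ ($d = - 3 \left(60720 + 91086\right) = \left(-3\right) 151806 = -455418$)
$G{\left(-171,-278 \right)} - d = \left(-171 + 2 \left(-278\right)\right) - -455418 = \left(-171 - 556\right) + 455418 = -727 + 455418 = 454691$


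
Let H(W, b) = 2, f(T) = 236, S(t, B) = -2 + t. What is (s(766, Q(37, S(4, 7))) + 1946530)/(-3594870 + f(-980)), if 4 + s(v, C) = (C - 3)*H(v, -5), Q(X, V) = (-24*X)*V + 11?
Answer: -23695/43837 ≈ -0.54053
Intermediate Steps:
Q(X, V) = 11 - 24*V*X (Q(X, V) = -24*V*X + 11 = 11 - 24*V*X)
s(v, C) = -10 + 2*C (s(v, C) = -4 + (C - 3)*2 = -4 + (-3 + C)*2 = -4 + (-6 + 2*C) = -10 + 2*C)
(s(766, Q(37, S(4, 7))) + 1946530)/(-3594870 + f(-980)) = ((-10 + 2*(11 - 24*(-2 + 4)*37)) + 1946530)/(-3594870 + 236) = ((-10 + 2*(11 - 24*2*37)) + 1946530)/(-3594634) = ((-10 + 2*(11 - 1776)) + 1946530)*(-1/3594634) = ((-10 + 2*(-1765)) + 1946530)*(-1/3594634) = ((-10 - 3530) + 1946530)*(-1/3594634) = (-3540 + 1946530)*(-1/3594634) = 1942990*(-1/3594634) = -23695/43837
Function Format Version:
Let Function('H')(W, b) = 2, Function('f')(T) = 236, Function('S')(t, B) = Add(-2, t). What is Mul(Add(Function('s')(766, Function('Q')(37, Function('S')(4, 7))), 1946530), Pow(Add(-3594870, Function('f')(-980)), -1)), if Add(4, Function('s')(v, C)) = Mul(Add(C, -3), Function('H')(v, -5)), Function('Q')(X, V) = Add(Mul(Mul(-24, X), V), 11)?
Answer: Rational(-23695, 43837) ≈ -0.54053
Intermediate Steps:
Function('Q')(X, V) = Add(11, Mul(-24, V, X)) (Function('Q')(X, V) = Add(Mul(-24, V, X), 11) = Add(11, Mul(-24, V, X)))
Function('s')(v, C) = Add(-10, Mul(2, C)) (Function('s')(v, C) = Add(-4, Mul(Add(C, -3), 2)) = Add(-4, Mul(Add(-3, C), 2)) = Add(-4, Add(-6, Mul(2, C))) = Add(-10, Mul(2, C)))
Mul(Add(Function('s')(766, Function('Q')(37, Function('S')(4, 7))), 1946530), Pow(Add(-3594870, Function('f')(-980)), -1)) = Mul(Add(Add(-10, Mul(2, Add(11, Mul(-24, Add(-2, 4), 37)))), 1946530), Pow(Add(-3594870, 236), -1)) = Mul(Add(Add(-10, Mul(2, Add(11, Mul(-24, 2, 37)))), 1946530), Pow(-3594634, -1)) = Mul(Add(Add(-10, Mul(2, Add(11, -1776))), 1946530), Rational(-1, 3594634)) = Mul(Add(Add(-10, Mul(2, -1765)), 1946530), Rational(-1, 3594634)) = Mul(Add(Add(-10, -3530), 1946530), Rational(-1, 3594634)) = Mul(Add(-3540, 1946530), Rational(-1, 3594634)) = Mul(1942990, Rational(-1, 3594634)) = Rational(-23695, 43837)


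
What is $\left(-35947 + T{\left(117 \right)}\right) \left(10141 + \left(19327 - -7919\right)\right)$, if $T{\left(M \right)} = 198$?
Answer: $-1336547863$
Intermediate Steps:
$\left(-35947 + T{\left(117 \right)}\right) \left(10141 + \left(19327 - -7919\right)\right) = \left(-35947 + 198\right) \left(10141 + \left(19327 - -7919\right)\right) = - 35749 \left(10141 + \left(19327 + 7919\right)\right) = - 35749 \left(10141 + 27246\right) = \left(-35749\right) 37387 = -1336547863$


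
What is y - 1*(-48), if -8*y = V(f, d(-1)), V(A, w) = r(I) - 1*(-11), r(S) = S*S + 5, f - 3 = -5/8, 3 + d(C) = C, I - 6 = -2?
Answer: 44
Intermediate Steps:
I = 4 (I = 6 - 2 = 4)
d(C) = -3 + C
f = 19/8 (f = 3 - 5/8 = 19/8 ≈ 2.3750)
r(S) = 5 + S² (r(S) = S² + 5 = 5 + S²)
V(A, w) = 32 (V(A, w) = (5 + 4²) - 1*(-11) = (5 + 16) + 11 = 21 + 11 = 32)
y = -4 (y = -⅛*32 = -4)
y - 1*(-48) = -4 - 1*(-48) = -4 + 48 = 44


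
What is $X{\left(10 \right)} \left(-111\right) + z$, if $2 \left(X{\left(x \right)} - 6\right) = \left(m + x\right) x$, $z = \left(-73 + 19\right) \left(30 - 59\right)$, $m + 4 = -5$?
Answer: $345$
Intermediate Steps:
$m = -9$ ($m = -4 - 5 = -9$)
$z = 1566$ ($z = \left(-54\right) \left(-29\right) = 1566$)
$X{\left(x \right)} = 6 + \frac{x \left(-9 + x\right)}{2}$ ($X{\left(x \right)} = 6 + \frac{\left(-9 + x\right) x}{2} = 6 + \frac{x \left(-9 + x\right)}{2}$)
$X{\left(10 \right)} \left(-111\right) + z = \left(6 + \frac{10^{2}}{2} - 45\right) \left(-111\right) + 1566 = \left(6 + \frac{1}{2} \cdot 100 - 45\right) \left(-111\right) + 1566 = \left(6 + 50 - 45\right) \left(-111\right) + 1566 = 11 \left(-111\right) + 1566 = -1221 + 1566 = 345$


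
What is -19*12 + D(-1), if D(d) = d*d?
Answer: -227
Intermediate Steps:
D(d) = d**2
-19*12 + D(-1) = -19*12 + (-1)**2 = -228 + 1 = -227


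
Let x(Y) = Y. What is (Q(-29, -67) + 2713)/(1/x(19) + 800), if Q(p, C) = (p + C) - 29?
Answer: 49172/15201 ≈ 3.2348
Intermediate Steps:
Q(p, C) = -29 + C + p (Q(p, C) = (C + p) - 29 = -29 + C + p)
(Q(-29, -67) + 2713)/(1/x(19) + 800) = ((-29 - 67 - 29) + 2713)/(1/19 + 800) = (-125 + 2713)/(1/19 + 800) = 2588/(15201/19) = 2588*(19/15201) = 49172/15201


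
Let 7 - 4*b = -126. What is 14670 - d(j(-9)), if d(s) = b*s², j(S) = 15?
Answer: 28755/4 ≈ 7188.8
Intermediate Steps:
b = 133/4 (b = 7/4 - ¼*(-126) = 7/4 + 63/2 = 133/4 ≈ 33.250)
d(s) = 133*s²/4
14670 - d(j(-9)) = 14670 - 133*15²/4 = 14670 - 133*225/4 = 14670 - 1*29925/4 = 14670 - 29925/4 = 28755/4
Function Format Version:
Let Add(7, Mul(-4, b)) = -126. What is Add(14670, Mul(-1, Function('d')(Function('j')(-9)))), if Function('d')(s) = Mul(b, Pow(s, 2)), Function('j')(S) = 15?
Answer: Rational(28755, 4) ≈ 7188.8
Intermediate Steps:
b = Rational(133, 4) (b = Add(Rational(7, 4), Mul(Rational(-1, 4), -126)) = Add(Rational(7, 4), Rational(63, 2)) = Rational(133, 4) ≈ 33.250)
Function('d')(s) = Mul(Rational(133, 4), Pow(s, 2))
Add(14670, Mul(-1, Function('d')(Function('j')(-9)))) = Add(14670, Mul(-1, Mul(Rational(133, 4), Pow(15, 2)))) = Add(14670, Mul(-1, Mul(Rational(133, 4), 225))) = Add(14670, Mul(-1, Rational(29925, 4))) = Add(14670, Rational(-29925, 4)) = Rational(28755, 4)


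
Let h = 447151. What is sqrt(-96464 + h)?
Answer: sqrt(350687) ≈ 592.19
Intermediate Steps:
sqrt(-96464 + h) = sqrt(-96464 + 447151) = sqrt(350687)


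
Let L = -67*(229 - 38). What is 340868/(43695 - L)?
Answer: 85217/14123 ≈ 6.0339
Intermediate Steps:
L = -12797 (L = -67*191 = -12797)
340868/(43695 - L) = 340868/(43695 - 1*(-12797)) = 340868/(43695 + 12797) = 340868/56492 = 340868*(1/56492) = 85217/14123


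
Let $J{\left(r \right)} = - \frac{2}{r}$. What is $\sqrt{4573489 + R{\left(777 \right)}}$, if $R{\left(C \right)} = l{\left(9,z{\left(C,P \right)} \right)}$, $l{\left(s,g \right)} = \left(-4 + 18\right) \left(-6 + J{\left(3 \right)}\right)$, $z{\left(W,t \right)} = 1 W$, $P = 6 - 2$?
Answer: $\frac{\sqrt{41160561}}{3} \approx 2138.6$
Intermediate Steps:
$P = 4$ ($P = 6 - 2 = 4$)
$z{\left(W,t \right)} = W$
$l{\left(s,g \right)} = - \frac{280}{3}$ ($l{\left(s,g \right)} = \left(-4 + 18\right) \left(-6 - \frac{2}{3}\right) = 14 \left(-6 - \frac{2}{3}\right) = 14 \left(- \frac{20}{3}\right) = - \frac{280}{3}$)
$R{\left(C \right)} = - \frac{280}{3}$
$\sqrt{4573489 + R{\left(777 \right)}} = \sqrt{4573489 - \frac{280}{3}} = \sqrt{\frac{13720187}{3}} = \frac{\sqrt{41160561}}{3}$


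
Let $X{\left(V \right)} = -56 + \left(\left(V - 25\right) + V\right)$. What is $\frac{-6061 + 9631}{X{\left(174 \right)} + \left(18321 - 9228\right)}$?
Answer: $\frac{119}{312} \approx 0.38141$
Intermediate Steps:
$X{\left(V \right)} = -81 + 2 V$ ($X{\left(V \right)} = -56 + \left(\left(-25 + V\right) + V\right) = -56 + \left(-25 + 2 V\right) = -81 + 2 V$)
$\frac{-6061 + 9631}{X{\left(174 \right)} + \left(18321 - 9228\right)} = \frac{-6061 + 9631}{\left(-81 + 2 \cdot 174\right) + \left(18321 - 9228\right)} = \frac{3570}{\left(-81 + 348\right) + \left(18321 - 9228\right)} = \frac{3570}{267 + 9093} = \frac{3570}{9360} = 3570 \cdot \frac{1}{9360} = \frac{119}{312}$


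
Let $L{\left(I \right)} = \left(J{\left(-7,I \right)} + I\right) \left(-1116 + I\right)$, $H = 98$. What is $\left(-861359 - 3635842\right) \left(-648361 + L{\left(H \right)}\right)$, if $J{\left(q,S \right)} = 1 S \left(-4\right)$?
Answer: $1569833455869$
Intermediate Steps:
$J{\left(q,S \right)} = - 4 S$ ($J{\left(q,S \right)} = S \left(-4\right) = - 4 S$)
$L{\left(I \right)} = - 3 I \left(-1116 + I\right)$ ($L{\left(I \right)} = \left(- 4 I + I\right) \left(-1116 + I\right) = - 3 I \left(-1116 + I\right)$)
$\left(-861359 - 3635842\right) \left(-648361 + L{\left(H \right)}\right) = \left(-861359 - 3635842\right) \left(-648361 + 3 \cdot 98 \left(1116 - 98\right)\right) = - 4497201 \left(-648361 + 3 \cdot 98 \left(1116 - 98\right)\right) = - 4497201 \left(-648361 + 3 \cdot 98 \cdot 1018\right) = - 4497201 \left(-648361 + 299292\right) = \left(-4497201\right) \left(-349069\right) = 1569833455869$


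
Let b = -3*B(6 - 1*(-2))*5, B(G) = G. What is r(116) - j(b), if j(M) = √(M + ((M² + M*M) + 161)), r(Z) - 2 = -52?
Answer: -50 - √28841 ≈ -219.83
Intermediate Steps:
r(Z) = -50 (r(Z) = 2 - 52 = -50)
b = -120 (b = -3*(6 - 1*(-2))*5 = -3*(6 + 2)*5 = -3*8*5 = -24*5 = -120)
j(M) = √(161 + M + 2*M²) (j(M) = √(M + ((M² + M²) + 161)) = √(M + (2*M² + 161)) = √(M + (161 + 2*M²)) = √(161 + M + 2*M²))
r(116) - j(b) = -50 - √(161 - 120 + 2*(-120)²) = -50 - √(161 - 120 + 2*14400) = -50 - √(161 - 120 + 28800) = -50 - √28841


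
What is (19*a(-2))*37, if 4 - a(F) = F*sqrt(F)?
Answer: 2812 + 1406*I*sqrt(2) ≈ 2812.0 + 1988.4*I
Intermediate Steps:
a(F) = 4 - F**(3/2) (a(F) = 4 - F*sqrt(F) = 4 - F**(3/2))
(19*a(-2))*37 = (19*(4 - (-2)**(3/2)))*37 = (19*(4 - (-2)*I*sqrt(2)))*37 = (19*(4 + 2*I*sqrt(2)))*37 = (76 + 38*I*sqrt(2))*37 = 2812 + 1406*I*sqrt(2)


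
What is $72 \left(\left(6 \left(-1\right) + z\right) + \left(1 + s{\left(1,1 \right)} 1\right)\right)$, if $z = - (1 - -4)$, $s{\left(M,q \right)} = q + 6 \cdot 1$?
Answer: $-216$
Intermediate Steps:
$s{\left(M,q \right)} = 6 + q$ ($s{\left(M,q \right)} = q + 6 = 6 + q$)
$z = -5$ ($z = - (1 + 4) = \left(-1\right) 5 = -5$)
$72 \left(\left(6 \left(-1\right) + z\right) + \left(1 + s{\left(1,1 \right)} 1\right)\right) = 72 \left(\left(6 \left(-1\right) - 5\right) + \left(1 + \left(6 + 1\right) 1\right)\right) = 72 \left(\left(-6 - 5\right) + \left(1 + 7 \cdot 1\right)\right) = 72 \left(-11 + \left(1 + 7\right)\right) = 72 \left(-11 + 8\right) = 72 \left(-3\right) = -216$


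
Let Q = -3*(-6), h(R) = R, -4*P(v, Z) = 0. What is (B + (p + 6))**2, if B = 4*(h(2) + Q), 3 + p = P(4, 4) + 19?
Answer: 10404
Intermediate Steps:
P(v, Z) = 0 (P(v, Z) = -1/4*0 = 0)
Q = 18
p = 16 (p = -3 + (0 + 19) = -3 + 19 = 16)
B = 80 (B = 4*(2 + 18) = 4*20 = 80)
(B + (p + 6))**2 = (80 + (16 + 6))**2 = (80 + 22)**2 = 102**2 = 10404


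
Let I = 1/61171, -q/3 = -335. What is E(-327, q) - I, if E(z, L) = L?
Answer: 61476854/61171 ≈ 1005.0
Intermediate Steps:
q = 1005 (q = -3*(-335) = 1005)
I = 1/61171 ≈ 1.6348e-5
E(-327, q) - I = 1005 - 1*1/61171 = 1005 - 1/61171 = 61476854/61171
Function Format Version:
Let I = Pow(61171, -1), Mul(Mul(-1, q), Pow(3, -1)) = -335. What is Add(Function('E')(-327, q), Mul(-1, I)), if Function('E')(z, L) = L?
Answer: Rational(61476854, 61171) ≈ 1005.0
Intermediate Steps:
q = 1005 (q = Mul(-3, -335) = 1005)
I = Rational(1, 61171) ≈ 1.6348e-5
Add(Function('E')(-327, q), Mul(-1, I)) = Add(1005, Mul(-1, Rational(1, 61171))) = Add(1005, Rational(-1, 61171)) = Rational(61476854, 61171)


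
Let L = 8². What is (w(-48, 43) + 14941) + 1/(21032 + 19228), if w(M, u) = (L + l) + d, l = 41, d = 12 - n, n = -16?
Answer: 606879241/40260 ≈ 15074.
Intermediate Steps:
L = 64
d = 28 (d = 12 - 1*(-16) = 12 + 16 = 28)
w(M, u) = 133 (w(M, u) = (64 + 41) + 28 = 105 + 28 = 133)
(w(-48, 43) + 14941) + 1/(21032 + 19228) = (133 + 14941) + 1/(21032 + 19228) = 15074 + 1/40260 = 606879241/40260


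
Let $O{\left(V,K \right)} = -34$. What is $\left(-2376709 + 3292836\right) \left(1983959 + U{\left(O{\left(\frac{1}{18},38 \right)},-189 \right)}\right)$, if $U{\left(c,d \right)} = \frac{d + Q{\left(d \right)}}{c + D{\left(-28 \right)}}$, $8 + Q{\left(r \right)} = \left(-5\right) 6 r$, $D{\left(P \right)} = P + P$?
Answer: $\frac{163575242648299}{90} \approx 1.8175 \cdot 10^{12}$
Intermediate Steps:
$D{\left(P \right)} = 2 P$
$Q{\left(r \right)} = -8 - 30 r$ ($Q{\left(r \right)} = -8 + \left(-5\right) 6 r = -8 - 30 r$)
$U{\left(c,d \right)} = \frac{-8 - 29 d}{-56 + c}$ ($U{\left(c,d \right)} = \frac{d - \left(8 + 30 d\right)}{c + 2 \left(-28\right)} = \frac{-8 - 29 d}{c - 56} = \frac{-8 - 29 d}{-56 + c}$)
$\left(-2376709 + 3292836\right) \left(1983959 + U{\left(O{\left(\frac{1}{18},38 \right)},-189 \right)}\right) = \left(-2376709 + 3292836\right) \left(1983959 + \frac{-8 - -5481}{-56 - 34}\right) = 916127 \left(1983959 + \frac{-8 + 5481}{-90}\right) = 916127 \left(1983959 - \frac{5473}{90}\right) = 916127 \cdot \frac{178550837}{90} = \frac{163575242648299}{90}$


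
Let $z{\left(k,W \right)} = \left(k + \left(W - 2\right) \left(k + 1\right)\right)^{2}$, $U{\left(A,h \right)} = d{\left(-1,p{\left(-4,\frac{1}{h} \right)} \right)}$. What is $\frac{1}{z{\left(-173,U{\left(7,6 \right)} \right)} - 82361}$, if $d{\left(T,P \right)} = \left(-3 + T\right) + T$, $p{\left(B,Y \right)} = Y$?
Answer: $\frac{1}{980600} \approx 1.0198 \cdot 10^{-6}$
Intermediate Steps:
$d{\left(T,P \right)} = -3 + 2 T$
$U{\left(A,h \right)} = -5$ ($U{\left(A,h \right)} = -3 + 2 \left(-1\right) = -3 - 2 = -5$)
$z{\left(k,W \right)} = \left(k + \left(1 + k\right) \left(-2 + W\right)\right)^{2}$ ($z{\left(k,W \right)} = \left(k + \left(-2 + W\right) \left(1 + k\right)\right)^{2} = \left(k + \left(1 + k\right) \left(-2 + W\right)\right)^{2}$)
$\frac{1}{z{\left(-173,U{\left(7,6 \right)} \right)} - 82361} = \frac{1}{\left(-2 - 5 - -173 - -865\right)^{2} - 82361} = \frac{1}{\left(-2 - 5 + 173 + 865\right)^{2} - 82361} = \frac{1}{1031^{2} - 82361} = \frac{1}{1062961 - 82361} = \frac{1}{980600}$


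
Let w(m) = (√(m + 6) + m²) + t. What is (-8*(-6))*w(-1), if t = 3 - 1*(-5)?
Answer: 432 + 48*√5 ≈ 539.33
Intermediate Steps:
t = 8 (t = 3 + 5 = 8)
w(m) = 8 + m² + √(6 + m) (w(m) = (√(m + 6) + m²) + 8 = (√(6 + m) + m²) + 8 = (m² + √(6 + m)) + 8 = 8 + m² + √(6 + m))
(-8*(-6))*w(-1) = (-8*(-6))*(8 + (-1)² + √(6 - 1)) = 48*(8 + 1 + √5) = 48*(9 + √5) = 432 + 48*√5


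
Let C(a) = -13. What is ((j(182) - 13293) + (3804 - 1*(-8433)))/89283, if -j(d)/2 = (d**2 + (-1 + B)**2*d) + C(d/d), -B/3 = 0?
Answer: -67642/89283 ≈ -0.75761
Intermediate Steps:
B = 0 (B = -3*0 = 0)
j(d) = 26 - 2*d - 2*d**2 (j(d) = -2*((d**2 + (-1 + 0)**2*d) - 13) = -2*((d**2 + (-1)**2*d) - 13) = -2*((d**2 + 1*d) - 13) = -2*((d**2 + d) - 13) = -2*((d + d**2) - 13) = -2*(-13 + d + d**2) = 26 - 2*d - 2*d**2)
((j(182) - 13293) + (3804 - 1*(-8433)))/89283 = (((26 - 2*182 - 2*182**2) - 13293) + (3804 - 1*(-8433)))/89283 = (((26 - 364 - 2*33124) - 13293) + (3804 + 8433))*(1/89283) = (((26 - 364 - 66248) - 13293) + 12237)*(1/89283) = ((-66586 - 13293) + 12237)*(1/89283) = (-79879 + 12237)*(1/89283) = -67642*1/89283 = -67642/89283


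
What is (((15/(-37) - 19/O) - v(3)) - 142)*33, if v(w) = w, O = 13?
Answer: -2331219/481 ≈ -4846.6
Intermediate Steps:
(((15/(-37) - 19/O) - v(3)) - 142)*33 = (((15/(-37) - 19/13) - 1*3) - 142)*33 = (((15*(-1/37) - 19*1/13) - 3) - 142)*33 = (((-15/37 - 19/13) - 3) - 142)*33 = ((-898/481 - 3) - 142)*33 = (-2341/481 - 142)*33 = -70643/481*33 = -2331219/481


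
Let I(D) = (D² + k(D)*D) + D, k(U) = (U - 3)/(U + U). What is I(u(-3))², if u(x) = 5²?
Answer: 436921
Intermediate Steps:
u(x) = 25
k(U) = (-3 + U)/(2*U) (k(U) = (-3 + U)/((2*U)) = (-3 + U)*(1/(2*U)) = (-3 + U)/(2*U))
I(D) = -3/2 + D² + 3*D/2 (I(D) = (D² + ((-3 + D)/(2*D))*D) + D = (D² + (-3/2 + D/2)) + D = (-3/2 + D² + D/2) + D = -3/2 + D² + 3*D/2)
I(u(-3))² = (-3/2 + (½)*25 + 25*(1 + 25))² = (-3/2 + 25/2 + 25*26)² = (-3/2 + 25/2 + 650)² = 661² = 436921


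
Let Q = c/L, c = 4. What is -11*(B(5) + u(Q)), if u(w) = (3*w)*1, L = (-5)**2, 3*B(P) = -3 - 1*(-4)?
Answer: -671/75 ≈ -8.9467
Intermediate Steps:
B(P) = 1/3 (B(P) = (-3 - 1*(-4))/3 = (-3 + 4)/3 = (1/3)*1 = 1/3)
L = 25
Q = 4/25 ≈ 0.16000
u(w) = 3*w
-11*(B(5) + u(Q)) = -11*(1/3 + 3*(4/25)) = -11*(1/3 + 12/25) = -11*61/75 = -671/75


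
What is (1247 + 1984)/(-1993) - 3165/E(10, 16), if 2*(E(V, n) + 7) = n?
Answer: -6311076/1993 ≈ -3166.6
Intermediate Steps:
E(V, n) = -7 + n/2
(1247 + 1984)/(-1993) - 3165/E(10, 16) = (1247 + 1984)/(-1993) - 3165/(-7 + (½)*16) = 3231*(-1/1993) - 3165/(-7 + 8) = -3231/1993 - 3165/1 = -3231/1993 - 3165*1 = -3231/1993 - 3165 = -6311076/1993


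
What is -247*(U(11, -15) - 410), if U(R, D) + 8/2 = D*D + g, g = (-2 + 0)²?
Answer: 45695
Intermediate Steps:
g = 4 (g = (-2)² = 4)
U(R, D) = D² (U(R, D) = -4 + (D*D + 4) = -4 + (D² + 4) = -4 + (4 + D²) = D²)
-247*(U(11, -15) - 410) = -247*((-15)² - 410) = -247*(225 - 410) = -247*(-185) = 45695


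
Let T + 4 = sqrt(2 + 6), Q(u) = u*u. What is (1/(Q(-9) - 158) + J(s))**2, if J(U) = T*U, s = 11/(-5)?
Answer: 17183961/148225 - 13532*sqrt(2)/175 ≈ 6.5765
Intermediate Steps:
Q(u) = u**2
T = -4 + 2*sqrt(2) (T = -4 + sqrt(2 + 6) = -4 + sqrt(8) = -4 + 2*sqrt(2) ≈ -1.1716)
s = -11/5 (s = 11*(-1/5) = -11/5 ≈ -2.2000)
J(U) = U*(-4 + 2*sqrt(2)) (J(U) = (-4 + 2*sqrt(2))*U = U*(-4 + 2*sqrt(2)))
(1/(Q(-9) - 158) + J(s))**2 = (1/((-9)**2 - 158) + 2*(-11/5)*(-2 + sqrt(2)))**2 = (1/(81 - 158) + (44/5 - 22*sqrt(2)/5))**2 = (1/(-77) + (44/5 - 22*sqrt(2)/5))**2 = (-1/77 + (44/5 - 22*sqrt(2)/5))**2 = (3383/385 - 22*sqrt(2)/5)**2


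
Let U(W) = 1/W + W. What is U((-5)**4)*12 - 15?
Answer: 4678137/625 ≈ 7485.0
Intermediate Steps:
U(W) = W + 1/W
U((-5)**4)*12 - 15 = ((-5)**4 + 1/((-5)**4))*12 - 15 = (625 + 1/625)*12 - 15 = (390626/625)*12 - 15 = 4687512/625 - 15 = 4678137/625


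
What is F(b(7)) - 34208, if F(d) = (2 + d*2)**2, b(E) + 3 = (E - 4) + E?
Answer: -33952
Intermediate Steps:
b(E) = -7 + 2*E (b(E) = -3 + ((E - 4) + E) = -3 + ((-4 + E) + E) = -3 + (-4 + 2*E) = -7 + 2*E)
F(d) = (2 + 2*d)**2
F(b(7)) - 34208 = 4*(1 + (-7 + 2*7))**2 - 34208 = 4*(1 + (-7 + 14))**2 - 34208 = 4*(1 + 7)**2 - 34208 = 4*8**2 - 34208 = 4*64 - 34208 = 256 - 34208 = -33952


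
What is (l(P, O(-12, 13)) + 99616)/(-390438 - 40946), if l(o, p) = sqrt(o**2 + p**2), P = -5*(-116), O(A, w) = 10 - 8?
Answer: -12452/53923 - sqrt(84101)/215692 ≈ -0.23227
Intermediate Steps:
O(A, w) = 2
P = 580
(l(P, O(-12, 13)) + 99616)/(-390438 - 40946) = (sqrt(580**2 + 2**2) + 99616)/(-390438 - 40946) = (sqrt(336400 + 4) + 99616)/(-431384) = (sqrt(336404) + 99616)*(-1/431384) = (2*sqrt(84101) + 99616)*(-1/431384) = (99616 + 2*sqrt(84101))*(-1/431384) = -12452/53923 - sqrt(84101)/215692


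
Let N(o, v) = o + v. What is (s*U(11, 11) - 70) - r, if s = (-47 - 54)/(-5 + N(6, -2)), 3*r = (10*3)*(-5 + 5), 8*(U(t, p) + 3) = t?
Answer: -1873/8 ≈ -234.13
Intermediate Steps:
U(t, p) = -3 + t/8
r = 0 (r = ((10*3)*(-5 + 5))/3 = (30*0)/3 = (⅓)*0 = 0)
s = 101 (s = (-47 - 54)/(-5 + (6 - 2)) = -101/(-5 + 4) = -101/(-1) = -101*(-1) = 101)
(s*U(11, 11) - 70) - r = (101*(-3 + (⅛)*11) - 70) - 1*0 = (101*(-3 + 11/8) - 70) + 0 = (101*(-13/8) - 70) + 0 = (-1313/8 - 70) + 0 = -1873/8 + 0 = -1873/8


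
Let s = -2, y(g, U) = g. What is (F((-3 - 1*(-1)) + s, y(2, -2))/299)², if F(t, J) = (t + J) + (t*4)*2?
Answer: 1156/89401 ≈ 0.012930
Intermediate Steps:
F(t, J) = J + 9*t (F(t, J) = (J + t) + (4*t)*2 = (J + t) + 8*t = J + 9*t)
(F((-3 - 1*(-1)) + s, y(2, -2))/299)² = ((2 + 9*((-3 - 1*(-1)) - 2))/299)² = ((2 + 9*((-3 + 1) - 2))*(1/299))² = ((2 + 9*(-2 - 2))*(1/299))² = ((2 + 9*(-4))*(1/299))² = ((2 - 36)*(1/299))² = (-34*1/299)² = (-34/299)² = 1156/89401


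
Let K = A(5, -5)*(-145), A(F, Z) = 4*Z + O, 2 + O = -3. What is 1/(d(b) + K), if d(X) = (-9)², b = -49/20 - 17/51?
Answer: 1/3706 ≈ 0.00026983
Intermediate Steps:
O = -5 (O = -2 - 3 = -5)
A(F, Z) = -5 + 4*Z (A(F, Z) = 4*Z - 5 = -5 + 4*Z)
b = -167/60 (b = -49*1/20 - 17*1/51 = -49/20 - ⅓ = -167/60 ≈ -2.7833)
d(X) = 81
K = 3625 (K = (-5 + 4*(-5))*(-145) = (-5 - 20)*(-145) = -25*(-145) = 3625)
1/(d(b) + K) = 1/(81 + 3625) = 1/3706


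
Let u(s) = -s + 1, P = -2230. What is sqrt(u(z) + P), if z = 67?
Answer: 2*I*sqrt(574) ≈ 47.917*I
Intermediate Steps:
u(s) = 1 - s
sqrt(u(z) + P) = sqrt((1 - 1*67) - 2230) = sqrt((1 - 67) - 2230) = sqrt(-66 - 2230) = sqrt(-2296) = 2*I*sqrt(574)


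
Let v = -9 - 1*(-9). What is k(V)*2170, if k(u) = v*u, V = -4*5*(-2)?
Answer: 0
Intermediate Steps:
v = 0 (v = -9 + 9 = 0)
V = 40 (V = -20*(-2) = 40)
k(u) = 0 (k(u) = 0*u = 0)
k(V)*2170 = 0*2170 = 0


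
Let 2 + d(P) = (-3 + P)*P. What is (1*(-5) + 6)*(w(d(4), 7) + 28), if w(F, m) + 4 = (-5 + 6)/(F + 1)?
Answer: 73/3 ≈ 24.333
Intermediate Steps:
d(P) = -2 + P*(-3 + P) (d(P) = -2 + (-3 + P)*P = -2 + P*(-3 + P))
w(F, m) = -4 + 1/(1 + F) (w(F, m) = -4 + (-5 + 6)/(F + 1) = -4 + 1/(1 + F))
(1*(-5) + 6)*(w(d(4), 7) + 28) = (1*(-5) + 6)*((-3 - 4*(-2 + 4² - 3*4))/(1 + (-2 + 4² - 3*4)) + 28) = (-5 + 6)*((-3 - 4*(-2 + 16 - 12))/(1 + (-2 + 16 - 12)) + 28) = 1*((-3 - 4*2)/(1 + 2) + 28) = 1*((-3 - 8)/3 + 28) = 1*((⅓)*(-11) + 28) = 1*(-11/3 + 28) = 1*(73/3) = 73/3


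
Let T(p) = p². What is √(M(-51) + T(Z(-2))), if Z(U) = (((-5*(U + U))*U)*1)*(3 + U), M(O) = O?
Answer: √1549 ≈ 39.357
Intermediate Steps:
Z(U) = -10*U²*(3 + U) (Z(U) = (((-10*U)*U)*1)*(3 + U) = (-10*U²*1)*(3 + U) = (-10*U²)*(3 + U) = -10*U²*(3 + U))
√(M(-51) + T(Z(-2))) = √(-51 + (10*(-2)²*(-3 - 1*(-2)))²) = √(-51 + (10*4*(-3 + 2))²) = √(-51 + (10*4*(-1))²) = √(-51 + (-40)²) = √(-51 + 1600) = √1549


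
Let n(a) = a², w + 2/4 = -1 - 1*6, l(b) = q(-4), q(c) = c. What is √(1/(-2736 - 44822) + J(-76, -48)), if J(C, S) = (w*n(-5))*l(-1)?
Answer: √1696322475442/47558 ≈ 27.386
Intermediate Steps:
l(b) = -4
w = -15/2 (w = -½ + (-1 - 1*6) = -½ + (-1 - 6) = -½ - 7 = -15/2 ≈ -7.5000)
J(C, S) = 750 (J(C, S) = -15/2*(-5)²*(-4) = -15/2*25*(-4) = -375/2*(-4) = 750)
√(1/(-2736 - 44822) + J(-76, -48)) = √(1/(-2736 - 44822) + 750) = √(1/(-47558) + 750) = √(-1/47558 + 750) = √(35668499/47558) = √1696322475442/47558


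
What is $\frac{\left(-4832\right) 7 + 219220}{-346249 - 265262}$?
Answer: $- \frac{185396}{611511} \approx -0.30318$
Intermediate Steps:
$\frac{\left(-4832\right) 7 + 219220}{-346249 - 265262} = \frac{-33824 + 219220}{-611511} = 185396 \left(- \frac{1}{611511}\right) = - \frac{185396}{611511}$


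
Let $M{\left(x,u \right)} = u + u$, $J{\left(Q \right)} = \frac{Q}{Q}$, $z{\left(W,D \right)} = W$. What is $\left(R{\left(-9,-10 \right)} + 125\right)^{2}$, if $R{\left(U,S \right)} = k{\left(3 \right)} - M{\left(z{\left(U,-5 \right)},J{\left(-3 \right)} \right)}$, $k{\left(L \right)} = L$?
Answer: $15876$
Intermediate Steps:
$J{\left(Q \right)} = 1$
$M{\left(x,u \right)} = 2 u$
$R{\left(U,S \right)} = 1$ ($R{\left(U,S \right)} = 3 - 2 \cdot 1 = 3 - 2 = 1$)
$\left(R{\left(-9,-10 \right)} + 125\right)^{2} = \left(1 + 125\right)^{2} = 126^{2} = 15876$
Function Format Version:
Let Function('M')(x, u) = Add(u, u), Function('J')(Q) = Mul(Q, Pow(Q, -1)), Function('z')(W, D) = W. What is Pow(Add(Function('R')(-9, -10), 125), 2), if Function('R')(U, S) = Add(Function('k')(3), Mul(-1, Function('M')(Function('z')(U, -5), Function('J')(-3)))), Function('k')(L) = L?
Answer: 15876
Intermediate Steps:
Function('J')(Q) = 1
Function('M')(x, u) = Mul(2, u)
Function('R')(U, S) = 1 (Function('R')(U, S) = Add(3, Mul(-1, Mul(2, 1))) = Add(3, Mul(-1, 2)) = Add(3, -2) = 1)
Pow(Add(Function('R')(-9, -10), 125), 2) = Pow(Add(1, 125), 2) = Pow(126, 2) = 15876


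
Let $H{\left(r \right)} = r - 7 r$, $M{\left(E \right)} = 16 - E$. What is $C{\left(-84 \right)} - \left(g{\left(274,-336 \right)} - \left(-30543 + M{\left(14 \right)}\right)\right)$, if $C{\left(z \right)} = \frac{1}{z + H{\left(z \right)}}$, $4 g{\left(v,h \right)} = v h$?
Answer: $- \frac{3160499}{420} \approx -7525.0$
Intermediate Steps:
$H{\left(r \right)} = - 6 r$ ($H{\left(r \right)} = r - 7 r = - 6 r$)
$g{\left(v,h \right)} = \frac{h v}{4}$ ($g{\left(v,h \right)} = \frac{v h}{4} = \frac{h v}{4}$)
$C{\left(z \right)} = - \frac{1}{5 z}$ ($C{\left(z \right)} = \frac{1}{z - 6 z} = \frac{1}{\left(-5\right) z} = - \frac{1}{5 z}$)
$C{\left(-84 \right)} - \left(g{\left(274,-336 \right)} - \left(-30543 + M{\left(14 \right)}\right)\right) = - \frac{1}{5 \left(-84\right)} - \left(\frac{1}{4} \left(-336\right) 274 + \left(30543 - \left(16 - 14\right)\right)\right) = \left(- \frac{1}{5}\right) \left(- \frac{1}{84}\right) - \left(-23016 + \left(30543 - \left(16 - 14\right)\right)\right) = \frac{1}{420} - \left(-23016 + \left(30543 - 2\right)\right) = \frac{1}{420} - \left(-23016 + 30541\right) = \frac{1}{420} - 7525 = - \frac{3160499}{420}$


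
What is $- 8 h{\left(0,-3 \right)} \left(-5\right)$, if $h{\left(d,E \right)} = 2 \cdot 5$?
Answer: $400$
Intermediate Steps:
$h{\left(d,E \right)} = 10$
$- 8 h{\left(0,-3 \right)} \left(-5\right) = \left(-8\right) 10 \left(-5\right) = \left(-80\right) \left(-5\right) = 400$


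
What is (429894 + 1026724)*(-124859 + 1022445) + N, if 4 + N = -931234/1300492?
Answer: 850157580914473807/650246 ≈ 1.3074e+12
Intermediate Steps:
N = -3066601/650246 (N = -4 - 931234/1300492 = -4 - 931234*1/1300492 = -4 - 465617/650246 = -3066601/650246 ≈ -4.7161)
(429894 + 1026724)*(-124859 + 1022445) + N = (429894 + 1026724)*(-124859 + 1022445) - 3066601/650246 = 1456618*897586 - 3066601/650246 = 1307439924148 - 3066601/650246 = 850157580914473807/650246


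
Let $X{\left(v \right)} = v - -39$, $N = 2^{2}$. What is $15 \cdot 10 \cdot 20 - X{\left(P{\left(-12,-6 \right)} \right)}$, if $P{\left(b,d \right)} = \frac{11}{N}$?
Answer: $\frac{11833}{4} \approx 2958.3$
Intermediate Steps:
$N = 4$
$P{\left(b,d \right)} = \frac{11}{4}$
$X{\left(v \right)} = 39 + v$ ($X{\left(v \right)} = v + 39 = 39 + v$)
$15 \cdot 10 \cdot 20 - X{\left(P{\left(-12,-6 \right)} \right)} = 15 \cdot 10 \cdot 20 - \left(39 + \frac{11}{4}\right) = 150 \cdot 20 - \frac{167}{4} = 3000 - \frac{167}{4} = \frac{11833}{4}$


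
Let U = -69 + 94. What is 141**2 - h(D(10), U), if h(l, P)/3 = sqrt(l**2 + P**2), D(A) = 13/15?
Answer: 19881 - sqrt(140794)/5 ≈ 19806.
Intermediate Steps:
D(A) = 13/15 (D(A) = 13*(1/15) = 13/15)
U = 25
h(l, P) = 3*sqrt(P**2 + l**2) (h(l, P) = 3*sqrt(l**2 + P**2) = 3*sqrt(P**2 + l**2))
141**2 - h(D(10), U) = 141**2 - 3*sqrt(25**2 + (13/15)**2) = 19881 - 3*sqrt(625 + 169/225) = 19881 - 3*sqrt(140794/225) = 19881 - 3*sqrt(140794)/15 = 19881 - sqrt(140794)/5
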